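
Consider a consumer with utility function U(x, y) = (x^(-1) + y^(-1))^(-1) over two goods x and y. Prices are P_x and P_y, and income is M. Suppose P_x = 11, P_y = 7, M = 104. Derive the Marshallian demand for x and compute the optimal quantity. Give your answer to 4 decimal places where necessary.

x* = 5.2592

MRS = MU_x/MU_y = (y/x)^(2). Set equal to P_x/P_y.
Solve for the ratio: y/x = [P_x/P_y]^(0.5).
Substitute y = (y/x)·x into the budget: x* = M/(P_x + P_y·(y/x)).
Numerically y/x = 1.253566, so x* = 104/(11 + 7·1.253566) = 5.2592.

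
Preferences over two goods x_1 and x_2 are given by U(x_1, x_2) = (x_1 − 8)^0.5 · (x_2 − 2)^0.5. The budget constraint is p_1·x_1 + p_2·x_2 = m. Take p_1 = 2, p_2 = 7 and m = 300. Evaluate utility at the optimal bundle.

V = 36.0803

After buying the subsistence bundle (8, 2), a share 0.5 of the remaining income goes to x_1: x_1* = 8 + 0.5·(m − 8p_1 − 2p_2)/p_1.
Discretionary income = 300 − 8·2 − 2·7 = 270; x_1* = 8 + 0.5·270/2 = 75.5; x_2* = 2 + 0.5·270/7 = 21.2857.
Utility at the optimum: U(75.5, 21.2857) = 36.0803.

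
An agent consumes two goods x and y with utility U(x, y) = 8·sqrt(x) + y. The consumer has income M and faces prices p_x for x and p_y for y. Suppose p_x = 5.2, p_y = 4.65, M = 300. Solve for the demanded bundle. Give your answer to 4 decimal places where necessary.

x* = 12.7944, y* = 50.2084

Thus x* = (4·p_y/p_x)² — independent of M — with the rest of income spent on y.
Plugging in: x* = (4·4.65/5.2)² = 12.7944, y* = 50.2084.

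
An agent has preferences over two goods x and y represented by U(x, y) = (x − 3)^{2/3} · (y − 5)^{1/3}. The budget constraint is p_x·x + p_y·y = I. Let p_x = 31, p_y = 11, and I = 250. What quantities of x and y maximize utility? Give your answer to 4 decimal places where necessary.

MRS = 2·(y−5)/(x−3). Tangency with p_x/p_y gives y−5 = (1/2)·(p_x/p_y)·(x−3).
Substituting into the budget: x* = 3 + 2/3·(I − 3·p_x − 5·p_y)/p_x, and y* = 5 + 1/3·(…)/p_y.
Discretionary income = 250 − 3·31 − 5·11 = 102; x* = 3 + 2/3·102/31 = 5.1935; y* = 5 + 1/3·102/11 = 8.0909.

x* = 5.1935, y* = 8.0909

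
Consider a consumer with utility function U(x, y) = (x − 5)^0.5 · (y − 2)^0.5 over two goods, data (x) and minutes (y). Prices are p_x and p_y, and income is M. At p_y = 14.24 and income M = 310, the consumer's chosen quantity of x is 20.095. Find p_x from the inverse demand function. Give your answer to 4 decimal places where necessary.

p_x = 8

MRS = (y−2)/(x−5). Tangency with p_x/p_y gives y−2 = (p_x/p_y)·(x−5).
Substituting into the budget: x* = 5 + 0.5·(M − 5·p_x − 2·p_y)/p_x, and y* = 2 + 0.5·(…)/p_y.
Set x* = 20.095 in the demand function and solve for p_x: p_x = 8.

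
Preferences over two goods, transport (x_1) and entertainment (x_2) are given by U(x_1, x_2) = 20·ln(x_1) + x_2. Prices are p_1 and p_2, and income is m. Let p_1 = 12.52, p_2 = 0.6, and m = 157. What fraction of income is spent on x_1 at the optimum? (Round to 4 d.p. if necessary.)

MU_x_1 = 20/x_1, MU_x_2 = 1. Tangency: 20/x_1 = p_1/p_2.
So x_1*(p_1,p_2) = 20·p_2/p_1, independent of income; and x_2* = (m − 20·p_2)/p_2.
At the given prices: x_1* = 20·0.6/12.52 = 0.9585, and x_2* = 241.6667.
Expenditure on x_1: 12.52·0.9585 = 12; share = 0.0764.

share on x_1 = 0.0764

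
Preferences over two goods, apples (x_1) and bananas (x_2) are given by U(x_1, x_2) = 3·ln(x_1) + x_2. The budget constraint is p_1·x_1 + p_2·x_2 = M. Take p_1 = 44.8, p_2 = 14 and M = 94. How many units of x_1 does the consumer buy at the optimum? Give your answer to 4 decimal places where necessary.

Set MRS = p_1/p_2: (3/x_1)/1 = p_1/p_2.
So x_1*(p_1,p_2) = 3·p_2/p_1, independent of income; and x_2* = (M − 3·p_2)/p_2.
At the given prices: x_1* = 3·14/44.8 = 0.9375.

x_1* = 0.9375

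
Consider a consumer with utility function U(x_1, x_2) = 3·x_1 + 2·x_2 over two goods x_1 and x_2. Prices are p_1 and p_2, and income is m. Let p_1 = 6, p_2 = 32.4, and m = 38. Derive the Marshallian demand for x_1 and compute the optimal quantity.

Linear utility — the consumer picks whichever good has higher MU/price: 3/6 = 0.5 vs 2/32.4 = 0.0617.
x_1 gives more utility per dollar, so spend all income on x_1: x_1* = m/p_1, x_2* = 0.
Numerically: x_1* = 6.3333, x_2* = 0.

x_1* = 6.3333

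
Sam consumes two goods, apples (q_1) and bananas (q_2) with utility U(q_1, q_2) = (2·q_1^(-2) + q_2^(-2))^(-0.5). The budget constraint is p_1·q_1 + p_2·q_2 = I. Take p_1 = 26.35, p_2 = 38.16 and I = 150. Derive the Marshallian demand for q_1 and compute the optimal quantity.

Substitute q_2 = (q_2/q_1)·q_1 into the budget: q_1* = I/(p_1 + p_2·(q_2/q_1)).
Numerically q_2/q_1 = 0.701532, so q_1* = 150/(26.35 + 38.16·0.701532) = 2.8238.

q_1* = 2.8238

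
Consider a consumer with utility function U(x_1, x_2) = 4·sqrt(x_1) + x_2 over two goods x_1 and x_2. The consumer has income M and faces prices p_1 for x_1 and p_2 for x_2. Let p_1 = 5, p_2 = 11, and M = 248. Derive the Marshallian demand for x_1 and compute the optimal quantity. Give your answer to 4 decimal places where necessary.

x_1* = 19.36

Set MRS = p_1/p_2: 2·x_1^(−1/2) = p_1/p_2.
Solve: √x_1 = 2·p_2/p_1, so x_1*(p_1,p_2) = (2·p_2/p_1)², and x_2* = (M − p_1·x_1*)/p_2.
Plugging in: x_1* = (2·11/5)² = 19.36.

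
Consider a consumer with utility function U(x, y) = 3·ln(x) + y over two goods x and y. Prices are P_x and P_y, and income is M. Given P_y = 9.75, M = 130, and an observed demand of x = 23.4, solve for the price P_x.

MU_x = 3/x, MU_y = 1. Tangency: 3/x = P_x/P_y.
So x*(P_x,P_y) = 3·P_y/P_x, independent of income; and y* = (M − 3·P_y)/P_y.
Set x* = 23.4 in the demand function and solve for P_x: P_x = 1.25.

P_x = 1.25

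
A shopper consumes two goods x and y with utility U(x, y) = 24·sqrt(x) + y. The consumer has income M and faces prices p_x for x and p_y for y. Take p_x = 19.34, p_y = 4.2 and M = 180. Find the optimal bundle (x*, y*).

x* = 6.7912, y* = 11.5852

Thus x* = (12·p_y/p_x)² — independent of M — with the rest of income spent on y.
Plugging in: x* = (12·4.2/19.34)² = 6.7912, y* = 11.5852.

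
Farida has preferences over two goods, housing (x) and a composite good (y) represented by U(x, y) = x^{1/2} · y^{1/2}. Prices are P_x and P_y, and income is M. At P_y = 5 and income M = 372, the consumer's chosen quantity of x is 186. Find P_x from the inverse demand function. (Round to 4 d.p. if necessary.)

P_x = 1

Tangency: MRS = y/x = P_x/P_y.
Rearranging, P_y·y = P_x·x. Substituting into the budget gives P_x·x·(1 + 1) = M.
Demand: x*(P_x,P_y,M) = 0.5·M/P_x and y* = 0.5·M/P_y.
Set x* = 186 in the demand function and solve for P_x: P_x = 1.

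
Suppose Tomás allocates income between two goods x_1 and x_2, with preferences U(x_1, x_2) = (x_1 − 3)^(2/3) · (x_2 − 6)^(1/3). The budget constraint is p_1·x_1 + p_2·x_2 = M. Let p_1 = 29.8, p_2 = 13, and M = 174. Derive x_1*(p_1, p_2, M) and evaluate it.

x_1* = 3.1477

This is Cobb-Douglas in (x_1−3, x_2−6): tangency gives 2/3·p_2·(x_2−6) = 1/3·p_1·(x_1−3).
Substituting into the budget: x_1* = 3 + 2/3·(M − 3·p_1 − 6·p_2)/p_1, and x_2* = 6 + 1/3·(…)/p_2.
Discretionary income = 174 − 3·29.8 − 6·13 = 6.6; x_1* = 3 + 2/3·6.6/29.8 = 3.1477.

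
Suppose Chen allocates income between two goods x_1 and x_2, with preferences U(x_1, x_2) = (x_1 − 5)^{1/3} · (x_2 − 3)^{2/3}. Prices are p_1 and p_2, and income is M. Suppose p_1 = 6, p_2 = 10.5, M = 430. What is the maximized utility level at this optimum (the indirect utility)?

V = 22.3783

Let x_1' = x_1−5, x_2' = x_2−3. MRS = (1/2)·x_2'/x_1' = p_1/p_2.
Substituting into the budget: x_1* = 5 + 1/3·(M − 5·p_1 − 3·p_2)/p_1, and x_2* = 3 + 2/3·(…)/p_2.
Discretionary income = 430 − 5·6 − 3·10.5 = 368.5; x_1* = 5 + 1/3·368.5/6 = 25.4722; x_2* = 3 + 2/3·368.5/10.5 = 26.3968.
Utility at the optimum: U(25.4722, 26.3968) = 22.3783.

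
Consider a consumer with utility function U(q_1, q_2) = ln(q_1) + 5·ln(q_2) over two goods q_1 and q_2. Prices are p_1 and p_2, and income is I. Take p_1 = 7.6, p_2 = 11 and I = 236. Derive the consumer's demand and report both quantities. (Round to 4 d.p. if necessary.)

q_1* = 5.1754, q_2* = 17.8788

Demand: q_1*(p_1,p_2,I) = 1/6·I/p_1 and q_2* = 5/6·I/p_2.
At p_1=7.6, p_2=11, I=236: q_1* = 1/6·236/7.6 = 5.1754, q_2* = 17.8788.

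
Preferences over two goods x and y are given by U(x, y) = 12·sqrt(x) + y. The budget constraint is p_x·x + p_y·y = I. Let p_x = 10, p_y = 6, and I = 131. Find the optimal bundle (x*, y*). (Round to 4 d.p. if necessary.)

MU_x = 6/√x, MU_y = 1. Tangency: 6/√x = p_x/p_y.
Solve: √x = 6·p_y/p_x, so x*(p_x,p_y) = (6·p_y/p_x)², and y* = (I − p_x·x*)/p_y.
Plugging in: x* = (6·6/10)² = 12.96, y* = 0.2333.

x* = 12.96, y* = 0.2333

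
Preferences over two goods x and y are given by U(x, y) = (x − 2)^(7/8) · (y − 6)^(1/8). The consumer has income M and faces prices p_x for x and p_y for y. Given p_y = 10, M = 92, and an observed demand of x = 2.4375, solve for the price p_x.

p_x = 12.8

Let x' = x−2, y' = y−6. MRS = 7·y'/x' = p_x/p_y.
Substituting into the budget: x* = 2 + 0.875·(M − 2·p_x − 6·p_y)/p_x, and y* = 6 + 0.125·(…)/p_y.
Set x* = 2.4375 in the demand function and solve for p_x: p_x = 12.8.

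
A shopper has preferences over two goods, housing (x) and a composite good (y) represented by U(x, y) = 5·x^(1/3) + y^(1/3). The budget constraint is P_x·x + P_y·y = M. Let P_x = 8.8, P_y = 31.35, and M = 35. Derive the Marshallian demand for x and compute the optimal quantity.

MU_x ∝ 5·x^(-2/3), MU_y ∝ y^(-2/3), so MRS = 5·(y/x)^(2/3) = P_x/P_y.
Hence y/x = ((1/5)·P_x/P_y)^(1/(2/3)), i.e. raised to the 1.5 power.
With the ratio pinned down, the budget gives x* = M/(P_x + P_y·(y/x)) and y* = (y/x)·x*.
Numerically y/x = 0.013302, so x* = 35/(8.8 + 31.35·0.013302) = 3.7973.

x* = 3.7973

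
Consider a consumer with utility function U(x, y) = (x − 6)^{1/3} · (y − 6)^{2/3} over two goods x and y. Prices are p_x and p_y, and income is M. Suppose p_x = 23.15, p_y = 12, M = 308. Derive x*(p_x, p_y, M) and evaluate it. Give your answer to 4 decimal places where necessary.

x* = 7.3981

After buying the subsistence bundle (6, 6), a share 1/3 of the remaining income goes to x: x* = 6 + 1/3·(M − 6p_x − 6p_y)/p_x.
Discretionary income = 308 − 6·23.15 − 6·12 = 97.1; x* = 6 + 1/3·97.1/23.15 = 7.3981.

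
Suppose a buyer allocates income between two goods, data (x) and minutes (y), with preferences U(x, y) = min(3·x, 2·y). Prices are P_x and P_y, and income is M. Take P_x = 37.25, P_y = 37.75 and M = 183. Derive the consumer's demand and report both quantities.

With perfect complements, no substitution: consume in ratio x:y = 2:3.
Budget: P_x·x + P_y·(3/2)·x = M, so (2·P_x + 3·P_y)·x = 2·M.
Demand: x*(P_x,P_y,M) = 2·M/(2·P_x + 3·P_y), y* = 3·M/(2·P_x + 3·P_y).
Here 2·37.25 + 3·37.75 = 187.75, giving x* = 1.9494 and y* = 2.9241.

x* = 1.9494, y* = 2.9241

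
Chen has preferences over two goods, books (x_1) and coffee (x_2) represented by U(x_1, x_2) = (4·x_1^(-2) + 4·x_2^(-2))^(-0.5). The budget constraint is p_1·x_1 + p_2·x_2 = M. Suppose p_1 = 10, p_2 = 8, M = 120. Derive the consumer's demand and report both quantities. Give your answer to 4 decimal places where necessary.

x_1* = 6.4455, x_2* = 6.9432

From the CES first-order condition, (x_2/x_1)^(3) = p_1/p_2.
Hence x_2/x_1 = (p_1/p_2)^(1/(3)), i.e. raised to the 1/3 power.
Substitute x_2 = (x_2/x_1)·x_1 into the budget: x_1* = M/(p_1 + p_2·(x_2/x_1)).
Numerically x_2/x_1 = 1.077217, so x_1* = 120/(10 + 8·1.077217) = 6.4455 and x_2* = 1.077217·6.4455 = 6.9432.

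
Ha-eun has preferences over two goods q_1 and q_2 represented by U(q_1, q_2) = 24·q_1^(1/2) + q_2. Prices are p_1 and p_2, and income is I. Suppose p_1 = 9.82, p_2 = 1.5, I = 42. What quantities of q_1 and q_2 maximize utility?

q_1* = 3.3599, q_2* = 6.0041

Utility is quasi-linear in q_2; the FOC for q_1 is 12/√q_1 = p_1/p_2.
Solve: √q_1 = 12·p_2/p_1, so q_1*(p_1,p_2) = (12·p_2/p_1)², and q_2* = (I − p_1·q_1*)/p_2.
Plugging in: q_1* = (12·1.5/9.82)² = 3.3599, q_2* = 6.0041.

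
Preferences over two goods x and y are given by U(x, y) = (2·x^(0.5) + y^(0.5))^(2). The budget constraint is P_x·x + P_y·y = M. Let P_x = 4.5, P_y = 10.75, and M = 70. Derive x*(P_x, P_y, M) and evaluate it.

x* = 14.0819

With the ratio pinned down, the budget gives x* = M/(P_x + P_y·(y/x)) and y* = (y/x)·x*.
Numerically y/x = 0.043807, so x* = 70/(4.5 + 10.75·0.043807) = 14.0819.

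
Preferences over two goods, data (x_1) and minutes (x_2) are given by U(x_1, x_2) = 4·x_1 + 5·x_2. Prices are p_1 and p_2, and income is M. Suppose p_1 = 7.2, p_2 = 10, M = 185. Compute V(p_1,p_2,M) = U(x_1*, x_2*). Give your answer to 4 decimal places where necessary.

Linear utility — the consumer picks whichever good has higher MU/price: 4/7.2 = 0.5556 vs 5/10 = 0.5.
x_1 gives more utility per dollar, so spend all income on x_1: x_1* = M/p_1, x_2* = 0.
Numerically: x_1* = 25.6944, x_2* = 0.
Utility at the optimum: U(25.6944, 0) = 102.7778.

V = 102.7778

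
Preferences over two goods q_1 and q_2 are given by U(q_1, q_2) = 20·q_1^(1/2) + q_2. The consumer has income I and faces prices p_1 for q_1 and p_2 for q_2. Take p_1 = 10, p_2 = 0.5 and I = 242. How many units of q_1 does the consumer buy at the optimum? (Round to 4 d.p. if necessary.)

q_1* = 0.25

Set MRS = p_1/p_2: 10·q_1^(−1/2) = p_1/p_2.
Thus q_1* = (10·p_2/p_1)² — independent of I — with the rest of income spent on q_2.
Plugging in: q_1* = (10·0.5/10)² = 0.25.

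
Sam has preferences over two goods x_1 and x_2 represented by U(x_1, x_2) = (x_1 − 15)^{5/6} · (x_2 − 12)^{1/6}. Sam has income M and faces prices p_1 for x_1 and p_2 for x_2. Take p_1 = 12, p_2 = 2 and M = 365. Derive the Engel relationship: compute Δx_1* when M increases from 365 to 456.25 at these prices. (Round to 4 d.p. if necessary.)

After buying the subsistence bundle (15, 12), a share 5/6 of the remaining income goes to x_1: x_1* = 15 + 5/6·(M − 15p_1 − 12p_2)/p_1.
Discretionary income = 365 − 15·12 − 12·2 = 161; x_1* = 15 + 5/6·161/12 = 26.1806.
At M' = 456.25: x_1* = 32.5174. Change: 32.5174 − 26.1806 = 6.3368.

Δx_1* = 6.3368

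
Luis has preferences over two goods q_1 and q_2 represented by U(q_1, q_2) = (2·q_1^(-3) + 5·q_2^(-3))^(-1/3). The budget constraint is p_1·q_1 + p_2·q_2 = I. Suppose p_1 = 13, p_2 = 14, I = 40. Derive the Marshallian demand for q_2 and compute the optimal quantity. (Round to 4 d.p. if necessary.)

From the CES first-order condition, (2/5)·(q_2/q_1)^(4) = p_1/p_2.
Solve for the ratio: q_2/q_1 = [(5/2)·p_1/p_2]^(0.25).
Substitute q_2 = (q_2/q_1)·q_1 into the budget: q_1* = I/(p_1 + p_2·(q_2/q_1)).
Numerically q_2/q_1 = 1.234351, so q_1* = 40/(13 + 14·1.234351) = 1.321 and q_2* = 1.234351·1.321 = 1.6305.

q_2* = 1.6305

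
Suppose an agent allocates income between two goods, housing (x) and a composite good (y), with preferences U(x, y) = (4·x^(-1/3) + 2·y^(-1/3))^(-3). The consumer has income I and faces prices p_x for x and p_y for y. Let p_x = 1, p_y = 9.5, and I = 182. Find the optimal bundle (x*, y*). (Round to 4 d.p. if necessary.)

x* = 89.0455, y* = 9.7847

MU_x ∝ 4·x^(-4/3), MU_y ∝ 2·y^(-4/3), so MRS = 2·(y/x)^(4/3) = p_x/p_y.
Hence y/x = ((1/2)·p_x/p_y)^(1/(4/3)), i.e. raised to the 0.75 power.
Substitute y = (y/x)·x into the budget: x* = I/(p_x + p_y·(y/x)).
Numerically y/x = 0.109884, so x* = 182/(1 + 9.5·0.109884) = 89.0455 and y* = 0.109884·89.0455 = 9.7847.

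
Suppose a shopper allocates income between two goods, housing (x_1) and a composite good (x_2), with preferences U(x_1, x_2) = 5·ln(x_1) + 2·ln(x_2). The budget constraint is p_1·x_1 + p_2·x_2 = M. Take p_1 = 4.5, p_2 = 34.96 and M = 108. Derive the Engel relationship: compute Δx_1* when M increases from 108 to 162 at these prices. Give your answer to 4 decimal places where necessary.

Δx_1* = 8.5714

The MRS is (5/2)·x_2/x_1. Set MRS = p_1/p_2.
So 5·p_2·x_2 = 2·p_1·x_1; combined with the budget, a share 5/7 of income goes to x_1.
Demand: x_1*(p_1,p_2,M) = 5/7·M/p_1 and x_2* = 2/7·M/p_2.
At p_1=4.5, p_2=34.96, M=108: x_1* = 5/7·108/4.5 = 17.1429.
At M' = 162: x_1* = 25.7143. Change: 25.7143 − 17.1429 = 8.5714.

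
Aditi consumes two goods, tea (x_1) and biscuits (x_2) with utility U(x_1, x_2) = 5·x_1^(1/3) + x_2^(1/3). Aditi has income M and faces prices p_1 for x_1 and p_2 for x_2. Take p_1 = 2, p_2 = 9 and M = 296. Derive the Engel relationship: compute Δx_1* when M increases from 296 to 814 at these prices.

Δx_1* = 248.5214

MU_x_1 ∝ 5·x_1^(-2/3), MU_x_2 ∝ x_2^(-2/3), so MRS = 5·(x_2/x_1)^(2/3) = p_1/p_2.
Hence x_2/x_1 = ((1/5)·p_1/p_2)^(1/(2/3)), i.e. raised to the 1.5 power.
Substitute x_2 = (x_2/x_1)·x_1 into the budget: x_1* = M/(p_1 + p_2·(x_2/x_1)).
Numerically x_2/x_1 = 0.00937, so x_1* = 296/(2 + 9·0.00937) = 142.0122.
At M' = 814: x_1* = 390.5337. Change: 390.5337 − 142.0122 = 248.5214.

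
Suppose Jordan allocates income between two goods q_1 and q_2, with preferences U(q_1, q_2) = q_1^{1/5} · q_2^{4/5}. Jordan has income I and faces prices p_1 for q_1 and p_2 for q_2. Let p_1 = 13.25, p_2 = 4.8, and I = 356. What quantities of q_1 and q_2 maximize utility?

q_1* = 5.3736, q_2* = 59.3333

MU_q_1/MU_q_2 = (0.2·q_2)/(0.8·q_1); tangency sets this equal to p_1/p_2.
Rearranging, p_2·q_2 = 4·p_1·q_1. Substituting into the budget gives p_1·q_1·(1 + 4) = I.
Demand: q_1*(p_1,p_2,I) = 0.2·I/p_1 and q_2* = 0.8·I/p_2.
At p_1=13.25, p_2=4.8, I=356: q_1* = 0.2·356/13.25 = 5.3736, q_2* = 59.3333.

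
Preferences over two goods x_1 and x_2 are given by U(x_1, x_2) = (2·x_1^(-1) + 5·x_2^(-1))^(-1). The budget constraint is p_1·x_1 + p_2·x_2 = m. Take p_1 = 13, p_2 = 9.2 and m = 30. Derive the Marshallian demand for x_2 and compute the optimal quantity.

From the CES first-order condition, (2/5)·(x_2/x_1)^(2) = p_1/p_2.
Solve for the ratio: x_2/x_1 = [(5/2)·p_1/p_2]^(0.5).
With the ratio pinned down, the budget gives x_1* = m/(p_1 + p_2·(x_2/x_1)) and x_2* = (x_2/x_1)·x_1*.
Numerically x_2/x_1 = 1.879524, so x_1* = 30/(13 + 9.2·1.879524) = 0.9904 and x_2* = 1.879524·0.9904 = 1.8614.

x_2* = 1.8614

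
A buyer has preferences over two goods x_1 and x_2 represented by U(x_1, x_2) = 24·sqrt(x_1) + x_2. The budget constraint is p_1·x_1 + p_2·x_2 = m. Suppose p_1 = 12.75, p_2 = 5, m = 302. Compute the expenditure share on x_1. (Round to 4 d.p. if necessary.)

share on x_1 = 0.9349

Set MRS = p_1/p_2: 12·x_1^(−1/2) = p_1/p_2.
Thus x_1* = (12·p_2/p_1)² — independent of m — with the rest of income spent on x_2.
Plugging in: x_1* = (12·5/12.75)² = 22.1453, x_2* = 3.9294.
Expenditure on x_1: 12.75·22.1453 = 282.3529; share = 0.9349.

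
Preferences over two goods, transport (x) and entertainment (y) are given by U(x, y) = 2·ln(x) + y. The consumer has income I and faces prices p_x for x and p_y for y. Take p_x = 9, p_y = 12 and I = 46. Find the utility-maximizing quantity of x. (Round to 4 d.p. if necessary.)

Set MRS = p_x/p_y: (2/x)/1 = p_x/p_y.
So x*(p_x,p_y) = 2·p_y/p_x, independent of income; and y* = (I − 2·p_y)/p_y.
At the given prices: x* = 2·12/9 = 2.6667.

x* = 2.6667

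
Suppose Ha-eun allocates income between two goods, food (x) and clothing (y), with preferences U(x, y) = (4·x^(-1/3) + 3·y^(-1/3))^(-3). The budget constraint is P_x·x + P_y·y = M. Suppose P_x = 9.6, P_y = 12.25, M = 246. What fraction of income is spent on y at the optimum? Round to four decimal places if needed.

With the ratio pinned down, the budget gives x* = M/(P_x + P_y·(y/x)) and y* = (y/x)·x*.
Numerically y/x = 0.67127, so x* = 246/(9.6 + 12.25·0.67127) = 13.8023 and y* = 0.67127·13.8023 = 9.2651.
Expenditure on y: 12.25·9.2651 = 113.4975; share = 0.4614.

share on y = 0.4614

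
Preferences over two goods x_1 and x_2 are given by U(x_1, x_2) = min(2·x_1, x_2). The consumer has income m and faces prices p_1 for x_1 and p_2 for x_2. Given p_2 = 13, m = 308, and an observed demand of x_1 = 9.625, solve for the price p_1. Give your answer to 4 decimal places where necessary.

With perfect complements, no substitution: consume in ratio x_1:x_2 = 1:2.
Budget: p_1·x_1 + p_2·2·x_1 = m, so (p_1 + 2·p_2)·x_1 = m.
Demand: x_1*(p_1,p_2,m) = m/(p_1 + 2·p_2), x_2* = 2·m/(p_1 + 2·p_2).
Set x_1* = 9.625 in the demand function and solve for p_1: p_1 = 6.

p_1 = 6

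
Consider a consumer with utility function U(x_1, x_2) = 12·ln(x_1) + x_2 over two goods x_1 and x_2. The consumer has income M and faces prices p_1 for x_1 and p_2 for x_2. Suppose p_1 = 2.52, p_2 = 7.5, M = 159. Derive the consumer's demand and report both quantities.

x_1* = 35.7143, x_2* = 9.2

MU_x_1 = 12/x_1, MU_x_2 = 1. Tangency: 12/x_1 = p_1/p_2.
So x_1*(p_1,p_2) = 12·p_2/p_1, independent of income; and x_2* = (M − 12·p_2)/p_2.
At the given prices: x_1* = 12·7.5/2.52 = 35.7143, and x_2* = 9.2.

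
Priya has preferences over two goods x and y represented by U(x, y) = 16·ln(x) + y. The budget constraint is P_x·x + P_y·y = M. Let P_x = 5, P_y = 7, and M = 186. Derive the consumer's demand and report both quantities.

x* = 22.4, y* = 10.5714

MU_x = 16/x, MU_y = 1. Tangency: 16/x = P_x/P_y.
So x*(P_x,P_y) = 16·P_y/P_x, independent of income; and y* = (M − 16·P_y)/P_y.
At the given prices: x* = 16·7/5 = 22.4, and y* = 10.5714.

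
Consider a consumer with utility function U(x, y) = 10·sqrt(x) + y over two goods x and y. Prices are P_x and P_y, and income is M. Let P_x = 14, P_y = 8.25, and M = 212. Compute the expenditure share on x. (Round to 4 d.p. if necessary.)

Set MRS = P_x/P_y: 5·x^(−1/2) = P_x/P_y.
Solve: √x = 5·P_y/P_x, so x*(P_x,P_y) = (5·P_y/P_x)², and y* = (M − P_x·x*)/P_y.
Plugging in: x* = (5·8.25/14)² = 8.6814, y* = 10.9648.
Expenditure on x: 14·8.6814 = 121.5402; share = 0.5733.

share on x = 0.5733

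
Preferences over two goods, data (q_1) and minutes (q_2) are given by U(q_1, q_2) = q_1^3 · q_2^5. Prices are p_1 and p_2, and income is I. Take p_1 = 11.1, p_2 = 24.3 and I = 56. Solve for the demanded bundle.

The MRS is (3/5)·q_2/q_1. Set MRS = p_1/p_2.
So 3·p_2·q_2 = 5·p_1·q_1; combined with the budget, a share 0.375 of income goes to q_1.
Demand: q_1*(p_1,p_2,I) = 0.375·I/p_1 and q_2* = 0.625·I/p_2.
At p_1=11.1, p_2=24.3, I=56: q_1* = 0.375·56/11.1 = 1.8919, q_2* = 1.4403.

q_1* = 1.8919, q_2* = 1.4403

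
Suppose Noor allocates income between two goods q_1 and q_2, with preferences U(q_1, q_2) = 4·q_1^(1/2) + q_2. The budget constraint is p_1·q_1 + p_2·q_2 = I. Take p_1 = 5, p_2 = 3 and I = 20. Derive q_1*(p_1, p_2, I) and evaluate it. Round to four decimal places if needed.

MU_q_1 = 2/√q_1, MU_q_2 = 1. Tangency: 2/√q_1 = p_1/p_2.
Solve: √q_1 = 2·p_2/p_1, so q_1*(p_1,p_2) = (2·p_2/p_1)², and q_2* = (I − p_1·q_1*)/p_2.
Plugging in: q_1* = (2·3/5)² = 1.44.

q_1* = 1.44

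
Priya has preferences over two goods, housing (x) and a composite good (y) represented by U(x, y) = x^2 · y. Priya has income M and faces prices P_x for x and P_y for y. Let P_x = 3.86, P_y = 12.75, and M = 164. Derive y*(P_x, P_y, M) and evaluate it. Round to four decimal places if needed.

y* = 4.2876

The MRS is 2·y/x. Set MRS = P_x/P_y.
Rearranging, P_y·y = (1/2)·P_x·x. Substituting into the budget gives P_x·x·(1 + (1/2)) = M.
Demand: x*(P_x,P_y,M) = 2/3·M/P_x and y* = 1/3·M/P_y.
At P_x=3.86, P_y=12.75, M=164: y* = 1/3·164/12.75 = 4.2876.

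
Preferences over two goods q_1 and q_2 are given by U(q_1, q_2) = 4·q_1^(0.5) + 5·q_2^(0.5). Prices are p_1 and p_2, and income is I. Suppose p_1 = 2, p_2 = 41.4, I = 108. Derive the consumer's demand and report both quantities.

From the CES first-order condition, (4/5)·(q_2/q_1)^(0.5) = p_1/p_2.
Solve for the ratio: q_2/q_1 = [(5/4)·p_1/p_2]^(2).
With the ratio pinned down, the budget gives q_1* = I/(p_1 + p_2·(q_2/q_1)) and q_2* = (q_2/q_1)·q_1*.
Numerically q_2/q_1 = 0.003647, so q_1* = 108/(2 + 41.4·0.003647) = 50.21 and q_2* = 0.003647·50.21 = 0.1831.

q_1* = 50.21, q_2* = 0.1831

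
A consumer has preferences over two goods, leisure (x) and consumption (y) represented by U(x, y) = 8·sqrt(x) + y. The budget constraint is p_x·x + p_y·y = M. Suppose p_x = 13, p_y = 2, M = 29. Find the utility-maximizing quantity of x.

x* = 0.3787

Set MRS = p_x/p_y: 4·x^(−1/2) = p_x/p_y.
Solve: √x = 4·p_y/p_x, so x*(p_x,p_y) = (4·p_y/p_x)², and y* = (M − p_x·x*)/p_y.
Plugging in: x* = (4·2/13)² = 0.3787.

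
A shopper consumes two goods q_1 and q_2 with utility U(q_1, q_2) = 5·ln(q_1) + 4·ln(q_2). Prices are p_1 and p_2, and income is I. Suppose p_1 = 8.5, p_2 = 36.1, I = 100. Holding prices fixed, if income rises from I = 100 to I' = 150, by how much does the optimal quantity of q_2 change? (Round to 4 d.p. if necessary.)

The MRS is (5/4)·q_2/q_1. Set MRS = p_1/p_2.
Rearranging, p_2·q_2 = (4/5)·p_1·q_1. Substituting into the budget gives p_1·q_1·(1 + (4/5)) = I.
Demand: q_1*(p_1,p_2,I) = 5/9·I/p_1 and q_2* = 4/9·I/p_2.
At p_1=8.5, p_2=36.1, I=100: q_2* = 4/9·100/36.1 = 1.2311.
At I' = 150: q_2* = 1.8467. Change: 1.8467 − 1.2311 = 0.6156.

Δq_2* = 0.6156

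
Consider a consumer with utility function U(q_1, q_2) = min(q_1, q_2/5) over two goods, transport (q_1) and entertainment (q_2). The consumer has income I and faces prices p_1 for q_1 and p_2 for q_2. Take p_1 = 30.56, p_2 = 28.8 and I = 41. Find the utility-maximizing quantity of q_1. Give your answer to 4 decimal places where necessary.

With perfect complements, no substitution: consume in ratio q_1:q_2 = 1:5.
Budget: p_1·q_1 + p_2·5·q_1 = I, so (p_1 + 5·p_2)·q_1 = I.
Demand: q_1*(p_1,p_2,I) = I/(p_1 + 5·p_2), q_2* = 5·I/(p_1 + 5·p_2).
Here 30.56 + 5·28.8 = 174.56, giving q_1* = 0.2349.

q_1* = 0.2349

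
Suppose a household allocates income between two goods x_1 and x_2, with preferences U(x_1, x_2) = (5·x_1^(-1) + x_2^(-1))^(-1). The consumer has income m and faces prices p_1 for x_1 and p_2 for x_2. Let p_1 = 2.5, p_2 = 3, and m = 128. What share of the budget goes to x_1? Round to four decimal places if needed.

MU_x_1 ∝ 5·x_1^(-2), MU_x_2 ∝ x_2^(-2), so MRS = 5·(x_2/x_1)^(2) = p_1/p_2.
Solve for the ratio: x_2/x_1 = [(1/5)·p_1/p_2]^(0.5).
With the ratio pinned down, the budget gives x_1* = m/(p_1 + p_2·(x_2/x_1)) and x_2* = (x_2/x_1)·x_1*.
Numerically x_2/x_1 = 0.408248, so x_1* = 128/(2.5 + 3·0.408248) = 34.3648 and x_2* = 0.408248·34.3648 = 14.0294.
Expenditure on x_1: 2.5·34.3648 = 85.9119; share = 0.6712.

share on x_1 = 0.6712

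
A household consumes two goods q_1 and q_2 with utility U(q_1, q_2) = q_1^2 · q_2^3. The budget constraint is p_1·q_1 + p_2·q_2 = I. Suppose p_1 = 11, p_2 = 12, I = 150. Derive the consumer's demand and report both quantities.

The MRS is (2/3)·q_2/q_1. Set MRS = p_1/p_2.
So 2·p_2·q_2 = 3·p_1·q_1; combined with the budget, a share 0.4 of income goes to q_1.
Demand: q_1*(p_1,p_2,I) = 0.4·I/p_1 and q_2* = 0.6·I/p_2.
At p_1=11, p_2=12, I=150: q_1* = 0.4·150/11 = 5.4545, q_2* = 7.5.

q_1* = 5.4545, q_2* = 7.5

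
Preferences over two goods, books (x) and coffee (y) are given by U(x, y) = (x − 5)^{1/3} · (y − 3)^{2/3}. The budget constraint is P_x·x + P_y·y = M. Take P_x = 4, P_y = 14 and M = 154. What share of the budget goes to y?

Let x' = x−5, y' = y−3. MRS = (1/2)·y'/x' = P_x/P_y.
Substituting into the budget: x* = 5 + 1/3·(M − 5·P_x − 3·P_y)/P_x, and y* = 3 + 2/3·(…)/P_y.
Discretionary income = 154 − 5·4 − 3·14 = 92; x* = 5 + 1/3·92/4 = 12.6667; y* = 3 + 2/3·92/14 = 7.381.
Expenditure on y: 14·7.381 = 103.3333; share = 0.671.

share on y = 0.671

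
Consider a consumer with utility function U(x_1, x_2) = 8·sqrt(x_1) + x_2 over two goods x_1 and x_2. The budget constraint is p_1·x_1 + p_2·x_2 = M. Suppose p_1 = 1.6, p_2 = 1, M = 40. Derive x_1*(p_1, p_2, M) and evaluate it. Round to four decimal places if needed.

Thus x_1* = (4·p_2/p_1)² — independent of M — with the rest of income spent on x_2.
Plugging in: x_1* = (4·1/1.6)² = 6.25.

x_1* = 6.25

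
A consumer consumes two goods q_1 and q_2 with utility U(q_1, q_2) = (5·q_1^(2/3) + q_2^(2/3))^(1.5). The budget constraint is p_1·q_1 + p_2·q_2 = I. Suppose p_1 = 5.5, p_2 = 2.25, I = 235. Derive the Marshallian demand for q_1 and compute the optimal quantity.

q_1* = 40.778

MU_q_1 ∝ 5·q_1^(-1/3), MU_q_2 ∝ q_2^(-1/3), so MRS = 5·(q_2/q_1)^(1/3) = p_1/p_2.
Hence q_2/q_1 = ((1/5)·p_1/p_2)^(1/(1/3)), i.e. raised to the 3 power.
Substitute q_2 = (q_2/q_1)·q_1 into the budget: q_1* = I/(p_1 + p_2·(q_2/q_1)).
Numerically q_2/q_1 = 0.11685, so q_1* = 235/(5.5 + 2.25·0.11685) = 40.778.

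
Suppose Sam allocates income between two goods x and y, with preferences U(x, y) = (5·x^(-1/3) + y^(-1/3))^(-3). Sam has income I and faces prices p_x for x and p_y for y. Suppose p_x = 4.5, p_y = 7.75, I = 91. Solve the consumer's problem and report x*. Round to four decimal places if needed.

x* = 15.0619

From the CES first-order condition, 5·(y/x)^(4/3) = p_x/p_y.
Hence y/x = ((1/5)·p_x/p_y)^(1/(4/3)), i.e. raised to the 0.75 power.
Substitute y = (y/x)·x into the budget: x* = I/(p_x + p_y·(y/x)).
Numerically y/x = 0.198932, so x* = 91/(4.5 + 7.75·0.198932) = 15.0619.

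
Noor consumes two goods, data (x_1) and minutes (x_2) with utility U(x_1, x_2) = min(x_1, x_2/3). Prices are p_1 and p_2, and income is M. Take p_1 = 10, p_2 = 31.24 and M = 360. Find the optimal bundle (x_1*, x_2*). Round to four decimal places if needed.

Leontief preferences: the optimum is at the kink where x_1/1 = x_2/3, i.e. x_2 = 3·x_1.
Budget: p_1·x_1 + p_2·3·x_1 = M, so (p_1 + 3·p_2)·x_1 = M.
Demand: x_1*(p_1,p_2,M) = M/(p_1 + 3·p_2), x_2* = 3·M/(p_1 + 3·p_2).
Here 10 + 3·31.24 = 103.72, giving x_1* = 3.4709 and x_2* = 10.4126.

x_1* = 3.4709, x_2* = 10.4126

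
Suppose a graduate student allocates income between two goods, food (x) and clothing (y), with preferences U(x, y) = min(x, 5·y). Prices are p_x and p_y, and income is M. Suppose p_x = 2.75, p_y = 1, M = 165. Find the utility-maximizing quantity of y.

With perfect complements, no substitution: consume in ratio x:y = 5:1.
Budget: p_x·x + p_y·(1/5)·x = M, so (5·p_x + p_y)·x = 5·M.
Demand: x*(p_x,p_y,M) = 5·M/(5·p_x + p_y), y* = M/(5·p_x + p_y).
Here 5·2.75 + 1 = 14.75, giving y* = 11.1864.

y* = 11.1864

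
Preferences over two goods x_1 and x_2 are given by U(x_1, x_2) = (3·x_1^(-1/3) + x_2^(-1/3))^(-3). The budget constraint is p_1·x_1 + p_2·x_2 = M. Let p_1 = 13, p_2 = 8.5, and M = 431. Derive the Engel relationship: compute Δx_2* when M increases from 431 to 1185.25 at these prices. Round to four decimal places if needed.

Numerically x_2/x_1 = 0.603326, so x_1* = 431/(13 + 8.5·0.603326) = 23.775 and x_2* = 0.603326·23.775 = 14.3441.
At M' = 1185.25: x_2* = 39.4463. Change: 39.4463 − 14.3441 = 25.1022.

Δx_2* = 25.1022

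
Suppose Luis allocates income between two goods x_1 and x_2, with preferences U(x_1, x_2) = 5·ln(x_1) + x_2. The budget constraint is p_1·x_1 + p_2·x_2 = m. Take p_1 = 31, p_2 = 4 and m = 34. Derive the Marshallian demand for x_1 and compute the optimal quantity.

MU_x_1 = 5/x_1, MU_x_2 = 1. Tangency: 5/x_1 = p_1/p_2.
So x_1*(p_1,p_2) = 5·p_2/p_1, independent of income; and x_2* = (m − 5·p_2)/p_2.
At the given prices: x_1* = 5·4/31 = 0.6452.

x_1* = 0.6452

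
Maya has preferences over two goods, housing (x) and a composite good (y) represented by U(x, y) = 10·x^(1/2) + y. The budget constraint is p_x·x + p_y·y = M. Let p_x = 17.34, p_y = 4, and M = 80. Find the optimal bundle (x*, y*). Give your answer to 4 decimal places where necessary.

Plugging in: x* = (5·4/17.34)² = 1.3303, y* = 14.233.

x* = 1.3303, y* = 14.233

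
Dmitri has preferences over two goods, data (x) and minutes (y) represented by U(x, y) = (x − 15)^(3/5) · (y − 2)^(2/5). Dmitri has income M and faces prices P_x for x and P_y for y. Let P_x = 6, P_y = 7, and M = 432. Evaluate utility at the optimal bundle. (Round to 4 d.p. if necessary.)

V = 26.2216

Let x' = x−15, y' = y−2. MRS = (3/2)·y'/x' = P_x/P_y.
Substituting into the budget: x* = 15 + 0.6·(M − 15·P_x − 2·P_y)/P_x, and y* = 2 + 0.4·(…)/P_y.
Discretionary income = 432 − 15·6 − 2·7 = 328; x* = 15 + 0.6·328/6 = 47.8; y* = 2 + 0.4·328/7 = 20.7429.
Utility at the optimum: U(47.8, 20.7429) = 26.2216.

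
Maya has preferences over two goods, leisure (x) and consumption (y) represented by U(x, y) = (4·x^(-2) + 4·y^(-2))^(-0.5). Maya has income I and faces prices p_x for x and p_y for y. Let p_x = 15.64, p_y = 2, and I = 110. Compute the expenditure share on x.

share on x = 0.7976

From the CES first-order condition, (y/x)^(3) = p_x/p_y.
Hence y/x = (p_x/p_y)^(1/(3)), i.e. raised to the 1/3 power.
Substitute y = (y/x)·x into the budget: x* = I/(p_x + p_y·(y/x)).
Numerically y/x = 1.984886, so x* = 110/(15.64 + 2·1.984886) = 5.6094 and y* = 1.984886·5.6094 = 11.1341.
Expenditure on x: 15.64·5.6094 = 87.7318; share = 0.7976.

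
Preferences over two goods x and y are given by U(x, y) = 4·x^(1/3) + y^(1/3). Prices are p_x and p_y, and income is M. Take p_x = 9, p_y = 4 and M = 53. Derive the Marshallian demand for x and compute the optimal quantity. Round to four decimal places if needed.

From the CES first-order condition, 4·(y/x)^(2/3) = p_x/p_y.
Solve for the ratio: y/x = [(1/4)·p_x/p_y]^(1.5).
With the ratio pinned down, the budget gives x* = M/(p_x + p_y·(y/x)) and y* = (y/x)·x*.
Numerically y/x = 0.421875, so x* = 53/(9 + 4·0.421875) = 4.9591.

x* = 4.9591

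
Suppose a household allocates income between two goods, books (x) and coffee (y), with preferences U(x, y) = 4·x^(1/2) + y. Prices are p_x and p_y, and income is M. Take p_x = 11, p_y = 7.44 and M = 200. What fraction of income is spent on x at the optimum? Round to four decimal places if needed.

share on x = 0.1006

MU_x = 2/√x, MU_y = 1. Tangency: 2/√x = p_x/p_y.
Solve: √x = 2·p_y/p_x, so x*(p_x,p_y) = (2·p_y/p_x)², and y* = (M − p_x·x*)/p_y.
Plugging in: x* = (2·7.44/11)² = 1.8299, y* = 24.1763.
Expenditure on x: 11·1.8299 = 20.1286; share = 0.1006.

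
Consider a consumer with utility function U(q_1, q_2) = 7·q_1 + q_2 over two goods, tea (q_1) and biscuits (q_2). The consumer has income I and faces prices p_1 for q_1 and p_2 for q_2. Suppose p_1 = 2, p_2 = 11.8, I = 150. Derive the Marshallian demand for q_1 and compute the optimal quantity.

q_1* = 75

Linear utility — the consumer picks whichever good has higher MU/price: 7/2 = 3.5 vs 1/11.8 = 0.0847.
q_1 gives more utility per dollar, so spend all income on q_1: q_1* = I/p_1, q_2* = 0.
Numerically: q_1* = 75, q_2* = 0.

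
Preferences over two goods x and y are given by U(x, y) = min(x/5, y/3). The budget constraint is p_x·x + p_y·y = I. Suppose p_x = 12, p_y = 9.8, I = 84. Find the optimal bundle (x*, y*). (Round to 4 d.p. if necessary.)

x* = 4.698, y* = 2.8188

Leontief preferences: the optimum is at the kink where x/5 = y/3, i.e. y = (3/5)·x.
Budget: p_x·x + p_y·(3/5)·x = I, so (5·p_x + 3·p_y)·x = 5·I.
Demand: x*(p_x,p_y,I) = 5·I/(5·p_x + 3·p_y), y* = 3·I/(5·p_x + 3·p_y).
Here 5·12 + 3·9.8 = 89.4, giving x* = 4.698 and y* = 2.8188.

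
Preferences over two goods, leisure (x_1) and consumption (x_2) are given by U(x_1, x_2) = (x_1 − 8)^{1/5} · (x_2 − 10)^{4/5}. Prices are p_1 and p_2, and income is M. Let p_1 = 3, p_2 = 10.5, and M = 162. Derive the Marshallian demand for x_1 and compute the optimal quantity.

x_1* = 10.2

MRS = (1/4)·(x_2−10)/(x_1−8). Tangency with p_1/p_2 gives x_2−10 = 4·(p_1/p_2)·(x_1−8).
After buying the subsistence bundle (8, 10), a share 0.2 of the remaining income goes to x_1: x_1* = 8 + 0.2·(M − 8p_1 − 10p_2)/p_1.
Discretionary income = 162 − 8·3 − 10·10.5 = 33; x_1* = 8 + 0.2·33/3 = 10.2.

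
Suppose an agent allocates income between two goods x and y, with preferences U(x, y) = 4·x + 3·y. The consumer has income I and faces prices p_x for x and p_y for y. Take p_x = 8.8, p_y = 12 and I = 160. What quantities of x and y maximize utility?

x* = 18.1818, y* = 0

Linear utility — the consumer picks whichever good has higher MU/price: 4/8.8 = 0.4545 vs 3/12 = 0.25.
x gives more utility per dollar, so spend all income on x: x* = I/p_x, y* = 0.
Numerically: x* = 18.1818, y* = 0.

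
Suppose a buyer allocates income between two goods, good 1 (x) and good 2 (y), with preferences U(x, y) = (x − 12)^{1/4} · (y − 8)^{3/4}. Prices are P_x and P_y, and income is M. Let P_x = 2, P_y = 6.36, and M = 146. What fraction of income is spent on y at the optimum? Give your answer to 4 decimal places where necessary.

After buying the subsistence bundle (12, 8), a share 0.25 of the remaining income goes to x: x* = 12 + 0.25·(M − 12P_x − 8P_y)/P_x.
Discretionary income = 146 − 12·2 − 8·6.36 = 71.12; x* = 12 + 0.25·71.12/2 = 20.89; y* = 8 + 0.75·71.12/6.36 = 16.3868.
Expenditure on y: 6.36·16.3868 = 104.22; share = 0.7138.

share on y = 0.7138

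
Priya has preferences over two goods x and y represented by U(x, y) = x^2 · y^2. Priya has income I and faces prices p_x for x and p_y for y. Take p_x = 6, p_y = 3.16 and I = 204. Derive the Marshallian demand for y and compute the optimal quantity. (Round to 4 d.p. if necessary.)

MU_x/MU_y = (2·y)/(2·x); tangency sets this equal to p_x/p_y.
So 2·p_y·y = 2·p_x·x; combined with the budget, a share 0.5 of income goes to x.
Demand: x*(p_x,p_y,I) = 0.5·I/p_x and y* = 0.5·I/p_y.
At p_x=6, p_y=3.16, I=204: y* = 0.5·204/3.16 = 32.2785.

y* = 32.2785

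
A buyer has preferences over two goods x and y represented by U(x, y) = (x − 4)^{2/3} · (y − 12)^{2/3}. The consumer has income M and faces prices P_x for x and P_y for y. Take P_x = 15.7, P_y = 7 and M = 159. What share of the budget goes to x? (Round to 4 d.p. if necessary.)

After buying the subsistence bundle (4, 12), a share 0.5 of the remaining income goes to x: x* = 4 + 0.5·(M − 4P_x − 12P_y)/P_x.
Discretionary income = 159 − 4·15.7 − 12·7 = 12.2; x* = 4 + 0.5·12.2/15.7 = 4.3885; y* = 12 + 0.5·12.2/7 = 12.8714.
Expenditure on x: 15.7·4.3885 = 68.9; share = 0.4333.

share on x = 0.4333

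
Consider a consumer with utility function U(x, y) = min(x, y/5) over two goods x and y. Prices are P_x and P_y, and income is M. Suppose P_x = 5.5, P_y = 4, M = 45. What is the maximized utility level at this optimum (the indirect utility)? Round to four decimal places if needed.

V = 1.7647

Here 5.5 + 5·4 = 25.5, giving x* = 1.7647 and y* = 8.8235.
Utility at the optimum: U(1.7647, 8.8235) = 1.7647.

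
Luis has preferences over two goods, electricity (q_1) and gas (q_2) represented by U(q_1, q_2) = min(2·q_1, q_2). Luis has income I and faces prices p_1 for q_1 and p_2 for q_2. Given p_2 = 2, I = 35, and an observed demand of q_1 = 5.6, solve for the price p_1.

Leontief preferences: the optimum is at the kink where q_1/1 = q_2/2, i.e. q_2 = 2·q_1.
Budget: p_1·q_1 + p_2·2·q_1 = I, so (p_1 + 2·p_2)·q_1 = I.
Demand: q_1*(p_1,p_2,I) = I/(p_1 + 2·p_2), q_2* = 2·I/(p_1 + 2·p_2).
Set q_1* = 5.6 in the demand function and solve for p_1: p_1 = 2.25.

p_1 = 2.25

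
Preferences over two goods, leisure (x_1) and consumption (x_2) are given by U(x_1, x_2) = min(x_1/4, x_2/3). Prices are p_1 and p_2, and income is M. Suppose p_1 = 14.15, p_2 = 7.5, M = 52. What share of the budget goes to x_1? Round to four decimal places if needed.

With perfect complements, no substitution: consume in ratio x_1:x_2 = 4:3.
Budget: p_1·x_1 + p_2·(3/4)·x_1 = M, so (4·p_1 + 3·p_2)·x_1 = 4·M.
Demand: x_1*(p_1,p_2,M) = 4·M/(4·p_1 + 3·p_2), x_2* = 3·M/(4·p_1 + 3·p_2).
Here 4·14.15 + 3·7.5 = 79.1, giving x_1* = 2.6296 and x_2* = 1.9722.
Expenditure on x_1: 14.15·2.6296 = 37.2086; share = 0.7155.

share on x_1 = 0.7155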